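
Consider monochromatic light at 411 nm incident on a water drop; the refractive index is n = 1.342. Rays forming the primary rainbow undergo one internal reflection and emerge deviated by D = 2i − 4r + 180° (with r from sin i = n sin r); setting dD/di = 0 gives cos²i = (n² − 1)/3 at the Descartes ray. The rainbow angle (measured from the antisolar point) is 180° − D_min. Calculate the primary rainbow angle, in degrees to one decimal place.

40.8°

cos²i = (1.80096 − 1)/3 = 0.26699; i = arccos(0.51671) = 58.888°.
sin r = sin 58.888°/1.342 = 0.63797; r = 39.641°.
D_min = 2·58.888° − 4·39.641° + 180° = 139.213°.
Rainbow angle = 180° − D_min = 40.787°.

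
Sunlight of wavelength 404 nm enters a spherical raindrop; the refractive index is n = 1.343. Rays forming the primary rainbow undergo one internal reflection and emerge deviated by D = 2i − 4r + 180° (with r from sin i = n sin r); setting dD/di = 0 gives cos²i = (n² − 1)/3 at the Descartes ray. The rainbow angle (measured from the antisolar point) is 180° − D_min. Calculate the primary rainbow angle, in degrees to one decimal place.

cos²i = (1.80365 − 1)/3 = 0.26788; i = arccos(0.51757) = 58.830°.
sin r = sin 58.830°/1.343 = 0.63711; r = 39.577°.
D_min = 2·58.830° − 4·39.577° + 180° = 139.354°.
Rainbow angle = 180° − D_min = 40.646°.

40.6°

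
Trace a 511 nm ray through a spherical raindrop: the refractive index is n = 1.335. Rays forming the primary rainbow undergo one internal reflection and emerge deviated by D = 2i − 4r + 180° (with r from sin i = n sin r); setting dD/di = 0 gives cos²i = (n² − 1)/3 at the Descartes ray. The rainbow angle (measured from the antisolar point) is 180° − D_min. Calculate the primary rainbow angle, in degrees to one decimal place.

41.8°

cos²i = (1.78222 − 1)/3 = 0.26074; i = arccos(0.51063) = 59.294°.
sin r = sin 59.294°/1.335 = 0.64405; r = 40.094°.
D_min = 2·59.294° − 4·40.094° + 180° = 138.212°.
Rainbow angle = 180° − D_min = 41.788°.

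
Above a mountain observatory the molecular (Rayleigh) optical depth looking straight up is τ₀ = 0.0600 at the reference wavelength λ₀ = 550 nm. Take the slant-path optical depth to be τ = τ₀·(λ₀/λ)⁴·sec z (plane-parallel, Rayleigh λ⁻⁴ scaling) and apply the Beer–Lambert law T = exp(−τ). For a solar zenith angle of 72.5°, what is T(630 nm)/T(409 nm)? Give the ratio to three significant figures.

Airmass: sec 72.5° = 3.3255.
τ(630 nm) = 0.0600 × (550/630)⁴ × 3.3255 = 0.0600 × 0.5809 × 3.3255 = 0.1159.
τ(409 nm) = 0.0600 × (550/409)⁴ × 3.3255 = 0.0600 × 3.2701 × 3.3255 = 0.6525.
T(630)/T(409) = exp(τ_B − τ_A) = exp(0.5366) = 1.7101.

1.71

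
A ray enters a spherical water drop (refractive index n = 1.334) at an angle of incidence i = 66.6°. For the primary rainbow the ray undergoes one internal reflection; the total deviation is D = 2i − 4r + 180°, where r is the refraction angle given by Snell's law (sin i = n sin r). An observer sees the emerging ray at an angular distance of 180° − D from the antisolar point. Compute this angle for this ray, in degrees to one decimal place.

sin r = sin 66.6° / 1.334 = 0.9178/1.334 = 0.6880; r = 43.47°.
D = 2·66.6° − 4·43.47° + 180° = 133.20° − 173.88° + 180° = 139.32°.
Angle from antisolar point = 180° − D = 40.68°.

40.7°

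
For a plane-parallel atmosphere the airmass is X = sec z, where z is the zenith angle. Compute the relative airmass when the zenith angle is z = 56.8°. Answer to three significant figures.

1.83

X = sec z = 1/cos 56.8° = 1/0.5476 = 1.8263.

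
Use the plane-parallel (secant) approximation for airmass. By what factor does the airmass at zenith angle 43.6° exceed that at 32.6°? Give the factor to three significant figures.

X(43.6°)/X(32.6°) = sec 43.6° / sec 32.6° = cos 32.6° / cos 43.6° = 0.8425/0.7242 = 1.1633.

1.16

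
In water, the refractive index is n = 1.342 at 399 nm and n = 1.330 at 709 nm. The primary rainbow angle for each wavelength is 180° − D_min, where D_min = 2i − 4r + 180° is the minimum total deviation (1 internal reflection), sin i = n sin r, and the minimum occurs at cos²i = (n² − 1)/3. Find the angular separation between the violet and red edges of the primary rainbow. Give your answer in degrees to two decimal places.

1.73°

At 399 nm (n = 1.342): cos²i = 0.26699 → i = 58.888°, r = 39.641°, D_min = 139.213°, rainbow angle = 40.787°.
At 709 nm (n = 1.330): cos²i = 0.25630 → i = 59.585°, r = 40.422°, D_min = 137.484°, rainbow angle = 42.516°.
Angular width = |40.787° − 42.516°| = 1.729°.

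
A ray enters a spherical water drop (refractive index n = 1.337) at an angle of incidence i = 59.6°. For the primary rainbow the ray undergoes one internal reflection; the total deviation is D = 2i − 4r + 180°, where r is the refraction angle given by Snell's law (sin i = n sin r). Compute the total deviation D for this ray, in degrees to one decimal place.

138.5°

sin r = sin 59.6° / 1.337 = 0.8625/1.337 = 0.6451; r = 40.17°.
D = 2·59.6° − 4·40.17° + 180° = 119.20° − 160.70° + 180° = 138.50°.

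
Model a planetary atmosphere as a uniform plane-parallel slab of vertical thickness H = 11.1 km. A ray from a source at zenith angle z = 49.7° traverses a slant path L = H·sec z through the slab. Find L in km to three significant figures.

17.2 km

sec z = 1/cos 49.7° = 1.5461.
L = 11.1 × 1.5461 = 17.162 km.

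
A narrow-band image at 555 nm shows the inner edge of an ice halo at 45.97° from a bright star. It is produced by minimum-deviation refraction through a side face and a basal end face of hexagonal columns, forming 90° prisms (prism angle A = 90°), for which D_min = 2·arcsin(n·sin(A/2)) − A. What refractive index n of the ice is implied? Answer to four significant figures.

Rearranging: n = sin((D_min + A)/2) / sin(A/2).
(D_min + A)/2 = (45.97° + 90°)/2 = 67.985°.
n = sin 67.985° / sin 45° = 0.9271 / 0.7071 = 1.3111.

1.311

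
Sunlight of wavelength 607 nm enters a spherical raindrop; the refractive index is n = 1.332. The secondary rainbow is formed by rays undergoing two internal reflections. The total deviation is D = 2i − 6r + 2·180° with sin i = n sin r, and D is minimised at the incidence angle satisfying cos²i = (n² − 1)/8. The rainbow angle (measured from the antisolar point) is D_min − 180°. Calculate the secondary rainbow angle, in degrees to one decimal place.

50.6°

cos²i = (1.77422 − 1)/8 = 0.09678; i = arccos(0.31109) = 71.875°.
sin r = sin 71.875°/1.332 = 0.71350; r = 45.520°.
D_min = 2·71.875° − 6·45.520° + 360° = 230.628°.
Rainbow angle = D_min − 180° = 50.628°.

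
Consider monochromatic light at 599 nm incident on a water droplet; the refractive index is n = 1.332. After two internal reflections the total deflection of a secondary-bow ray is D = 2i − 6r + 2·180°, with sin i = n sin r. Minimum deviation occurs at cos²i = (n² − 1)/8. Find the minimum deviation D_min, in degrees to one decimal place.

cos²i = (1.77422 − 1)/8 = 0.09678; i = arccos(0.31109) = 71.875°.
sin r = sin 71.875°/1.332 = 0.71350; r = 45.520°.
D_min = 2·71.875° − 6·45.520° + 360° = 230.628°.

230.6°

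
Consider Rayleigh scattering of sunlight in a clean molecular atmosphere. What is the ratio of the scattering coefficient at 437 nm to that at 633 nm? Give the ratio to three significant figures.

Rayleigh scattering ∝ λ⁻⁴, so the ratio of coefficients is the inverse fourth power of the wavelength ratio.
σ(437)/σ(633) = (633/437)⁴ = (1.4485)⁴ = 4.402.

4.40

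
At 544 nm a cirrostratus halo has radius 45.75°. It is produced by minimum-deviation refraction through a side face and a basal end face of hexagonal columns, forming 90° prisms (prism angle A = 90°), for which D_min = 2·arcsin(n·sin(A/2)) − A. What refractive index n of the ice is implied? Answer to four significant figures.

1.310

Rearranging: n = sin((D_min + A)/2) / sin(A/2).
(D_min + A)/2 = (45.75° + 90°)/2 = 67.875°.
n = sin 67.875° / sin 45° = 0.9264 / 0.7071 = 1.3101.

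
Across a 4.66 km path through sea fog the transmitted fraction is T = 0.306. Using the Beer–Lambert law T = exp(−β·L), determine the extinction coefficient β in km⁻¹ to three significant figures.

Beer–Lambert: T = exp(−βL) ⇒ β = −ln(T)/L = −ln(0.306)/4.66 = 1.1842/4.66 = 0.2541 km⁻¹.

0.254 km⁻¹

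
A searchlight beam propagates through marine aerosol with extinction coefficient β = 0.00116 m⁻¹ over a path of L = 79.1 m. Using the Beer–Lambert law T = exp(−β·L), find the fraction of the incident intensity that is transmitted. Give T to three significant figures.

0.912

τ = β·L = 0.00116 × 79.1 = 0.0918.
T = exp(−0.0918) = 0.9123.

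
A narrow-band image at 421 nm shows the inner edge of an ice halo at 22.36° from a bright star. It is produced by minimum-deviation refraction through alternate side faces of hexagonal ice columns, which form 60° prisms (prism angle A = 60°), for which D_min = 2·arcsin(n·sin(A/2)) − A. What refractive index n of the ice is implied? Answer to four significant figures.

1.317

Rearranging: n = sin((D_min + A)/2) / sin(A/2).
(D_min + A)/2 = (22.36° + 60°)/2 = 41.180°.
n = sin 41.180° / sin 30° = 0.6584 / 0.5000 = 1.3169.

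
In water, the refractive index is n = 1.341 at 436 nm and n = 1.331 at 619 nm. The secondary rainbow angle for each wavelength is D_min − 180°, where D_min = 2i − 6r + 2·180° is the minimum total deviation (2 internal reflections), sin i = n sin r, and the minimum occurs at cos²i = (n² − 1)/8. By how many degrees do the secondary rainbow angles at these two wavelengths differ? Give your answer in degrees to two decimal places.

At 436 nm (n = 1.341): cos²i = 0.09979 → i = 71.586°, r = 45.034°, D_min = 232.966°, rainbow angle = 52.966°.
At 619 nm (n = 1.331): cos²i = 0.09645 → i = 71.907°, r = 45.575°, D_min = 230.365°, rainbow angle = 50.365°.
Angular width = |52.966° − 50.365°| = 2.601°.

2.60°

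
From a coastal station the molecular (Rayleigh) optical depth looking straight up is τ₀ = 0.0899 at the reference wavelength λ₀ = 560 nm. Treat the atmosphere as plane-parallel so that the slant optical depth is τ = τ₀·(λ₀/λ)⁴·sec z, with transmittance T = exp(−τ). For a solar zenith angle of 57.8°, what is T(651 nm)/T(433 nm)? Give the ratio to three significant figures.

Airmass: sec 57.8° = 1.8766.
τ(651 nm) = 0.0899 × (560/651)⁴ × 1.8766 = 0.0899 × 0.5476 × 1.8766 = 0.0924.
τ(433 nm) = 0.0899 × (560/433)⁴ × 1.8766 = 0.0899 × 2.7977 × 1.8766 = 0.4720.
T(651)/T(433) = exp(τ_B − τ_A) = exp(0.3796) = 1.4617.

1.46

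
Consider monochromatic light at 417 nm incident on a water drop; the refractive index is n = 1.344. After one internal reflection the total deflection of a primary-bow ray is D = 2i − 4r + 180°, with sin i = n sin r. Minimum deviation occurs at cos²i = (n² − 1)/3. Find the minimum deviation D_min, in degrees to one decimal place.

139.5°

cos²i = (1.80634 − 1)/3 = 0.26878; i = arccos(0.51844) = 58.772°.
sin r = sin 58.772°/1.344 = 0.63625; r = 39.512°.
D_min = 2·58.772° − 4·39.512° + 180° = 139.495°.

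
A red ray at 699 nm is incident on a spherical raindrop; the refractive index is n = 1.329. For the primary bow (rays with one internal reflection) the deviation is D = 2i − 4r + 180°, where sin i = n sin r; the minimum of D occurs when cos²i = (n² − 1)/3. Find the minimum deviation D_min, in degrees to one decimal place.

137.3°

cos²i = (1.76624 − 1)/3 = 0.25541; i = arccos(0.50538) = 59.643°.
sin r = sin 59.643°/1.329 = 0.64928; r = 40.487°.
D_min = 2·59.643° − 4·40.487° + 180° = 137.337°.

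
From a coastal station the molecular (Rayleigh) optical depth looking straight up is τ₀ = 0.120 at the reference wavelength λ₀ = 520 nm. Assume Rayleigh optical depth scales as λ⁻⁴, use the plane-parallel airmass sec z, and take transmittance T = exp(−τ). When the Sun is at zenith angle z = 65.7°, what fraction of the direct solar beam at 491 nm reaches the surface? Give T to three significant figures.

sec 65.7° = 2.4300.
τ = 0.120 × (520/491)⁴ × 2.4300 = 0.120 × 1.2580 × 2.4300 = 0.3668.
T = exp(−0.3668) = 0.6929.

0.693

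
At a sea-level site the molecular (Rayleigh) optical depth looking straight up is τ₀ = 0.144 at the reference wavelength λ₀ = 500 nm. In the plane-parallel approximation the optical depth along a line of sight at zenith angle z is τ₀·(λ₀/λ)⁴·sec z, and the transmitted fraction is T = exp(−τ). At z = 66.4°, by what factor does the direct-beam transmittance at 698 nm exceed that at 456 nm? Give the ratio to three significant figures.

Airmass: sec 66.4° = 2.4978.
τ(698 nm) = 0.144 × (500/698)⁴ × 2.4978 = 0.144 × 0.2633 × 2.4978 = 0.0947.
τ(456 nm) = 0.144 × (500/456)⁴ × 2.4978 = 0.144 × 1.4455 × 2.4978 = 0.5199.
T(698)/T(456) = exp(τ_B − τ_A) = exp(0.4252) = 1.5299.

1.53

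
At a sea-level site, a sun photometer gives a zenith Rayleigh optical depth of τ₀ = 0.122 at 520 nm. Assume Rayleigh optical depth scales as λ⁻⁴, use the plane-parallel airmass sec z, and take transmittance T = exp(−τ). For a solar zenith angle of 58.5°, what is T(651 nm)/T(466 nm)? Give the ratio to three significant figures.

Airmass: sec 58.5° = 1.9139.
τ(651 nm) = 0.122 × (520/651)⁴ × 1.9139 = 0.122 × 0.4071 × 1.9139 = 0.0951.
τ(466 nm) = 0.122 × (520/466)⁴ × 1.9139 = 0.122 × 1.5505 × 1.9139 = 0.3620.
T(651)/T(466) = exp(τ_B − τ_A) = exp(0.2670) = 1.3060.

1.31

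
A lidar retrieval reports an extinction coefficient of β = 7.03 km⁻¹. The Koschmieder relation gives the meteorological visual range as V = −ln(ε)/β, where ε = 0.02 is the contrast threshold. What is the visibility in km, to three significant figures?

0.556 km

V = −ln(0.02) / 7.03 = 3.912 / 7.03 = 0.5565 km.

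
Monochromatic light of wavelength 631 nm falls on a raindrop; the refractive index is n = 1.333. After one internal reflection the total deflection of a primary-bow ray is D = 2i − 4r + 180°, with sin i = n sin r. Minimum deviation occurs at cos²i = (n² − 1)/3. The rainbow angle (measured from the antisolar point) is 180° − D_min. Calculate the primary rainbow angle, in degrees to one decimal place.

42.1°

cos²i = (1.77689 − 1)/3 = 0.25896; i = arccos(0.50888) = 59.410°.
sin r = sin 59.410°/1.333 = 0.64579; r = 40.225°.
D_min = 2·59.410° − 4·40.225° + 180° = 137.922°.
Rainbow angle = 180° − D_min = 42.078°.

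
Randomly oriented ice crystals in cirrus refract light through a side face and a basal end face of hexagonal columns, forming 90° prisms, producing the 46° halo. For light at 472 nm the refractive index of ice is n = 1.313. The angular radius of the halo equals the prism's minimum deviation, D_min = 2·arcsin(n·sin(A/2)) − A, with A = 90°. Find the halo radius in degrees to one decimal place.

n·sin(A/2) = 1.313 × sin 45° = 1.313 × 0.7071 = 0.9284.
D_min = 2·arcsin(0.9284) − 90° = 2 × 68.192° − 90° = 46.383°.

46.4°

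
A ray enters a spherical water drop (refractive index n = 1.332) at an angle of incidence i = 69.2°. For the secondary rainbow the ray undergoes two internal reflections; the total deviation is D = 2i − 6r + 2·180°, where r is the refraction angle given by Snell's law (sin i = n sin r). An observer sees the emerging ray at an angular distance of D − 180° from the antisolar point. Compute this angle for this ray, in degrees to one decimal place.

sin r = sin 69.2° / 1.332 = 0.9348/1.332 = 0.7018; r = 44.57°.
D = 2·69.2° − 6·44.57° + 2·180° = 138.40° − 267.44° + 360° = 230.96°.
Angle from antisolar point = D − 180° = 50.96°.

51.0°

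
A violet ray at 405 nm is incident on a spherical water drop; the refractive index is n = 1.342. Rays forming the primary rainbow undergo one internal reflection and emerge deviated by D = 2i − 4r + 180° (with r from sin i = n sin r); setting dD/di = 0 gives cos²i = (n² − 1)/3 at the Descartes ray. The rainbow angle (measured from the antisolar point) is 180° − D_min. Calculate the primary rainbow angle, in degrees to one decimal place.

cos²i = (1.80096 − 1)/3 = 0.26699; i = arccos(0.51671) = 58.888°.
sin r = sin 58.888°/1.342 = 0.63797; r = 39.641°.
D_min = 2·58.888° − 4·39.641° + 180° = 139.213°.
Rainbow angle = 180° − D_min = 40.787°.

40.8°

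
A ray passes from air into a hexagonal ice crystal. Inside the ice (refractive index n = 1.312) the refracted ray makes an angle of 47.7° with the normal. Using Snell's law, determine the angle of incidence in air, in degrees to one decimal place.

Snell: sin θ_i = n · sin θ_r = 1.312 × sin 47.7° = 1.312 × 0.7396 = 0.9704.
θ_i = arcsin(0.9704) = 76.02°.

76.0°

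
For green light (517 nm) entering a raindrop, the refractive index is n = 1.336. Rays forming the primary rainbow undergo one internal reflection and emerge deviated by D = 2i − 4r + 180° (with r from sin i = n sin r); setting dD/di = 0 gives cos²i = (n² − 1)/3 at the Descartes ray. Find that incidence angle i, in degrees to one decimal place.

59.2°

cos²i = (1.336² − 1)/3 = (1.78490 − 1)/3 = 0.26163.
cos i = 0.51150, so i = 59.236°.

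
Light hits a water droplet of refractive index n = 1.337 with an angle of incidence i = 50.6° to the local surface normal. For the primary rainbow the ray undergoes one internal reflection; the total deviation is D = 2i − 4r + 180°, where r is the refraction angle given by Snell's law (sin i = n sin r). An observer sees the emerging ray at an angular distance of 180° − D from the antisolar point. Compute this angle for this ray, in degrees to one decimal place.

40.0°

sin r = sin 50.6° / 1.337 = 0.7727/1.337 = 0.5780; r = 35.31°.
D = 2·50.6° − 4·35.31° + 180° = 101.20° − 141.23° + 180° = 139.97°.
Angle from antisolar point = 180° − D = 40.03°.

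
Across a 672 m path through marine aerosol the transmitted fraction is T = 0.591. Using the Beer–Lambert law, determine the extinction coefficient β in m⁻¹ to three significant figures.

0.000783 m⁻¹

Beer–Lambert: T = exp(−βL) ⇒ β = −ln(T)/L = −ln(0.591)/672 = 0.5259/672 = 0.0007826 m⁻¹.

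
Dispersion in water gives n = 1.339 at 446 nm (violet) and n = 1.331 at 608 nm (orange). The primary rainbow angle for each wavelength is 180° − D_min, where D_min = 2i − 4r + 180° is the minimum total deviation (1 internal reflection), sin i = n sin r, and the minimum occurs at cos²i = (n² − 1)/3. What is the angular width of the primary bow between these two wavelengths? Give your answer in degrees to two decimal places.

At 446 nm (n = 1.339): cos²i = 0.26431 → i = 59.062°, r = 39.834°, D_min = 138.786°, rainbow angle = 41.214°.
At 608 nm (n = 1.331): cos²i = 0.25719 → i = 59.527°, r = 40.356°, D_min = 137.630°, rainbow angle = 42.370°.
Angular width = |41.214° − 42.370°| = 1.156°.

1.16°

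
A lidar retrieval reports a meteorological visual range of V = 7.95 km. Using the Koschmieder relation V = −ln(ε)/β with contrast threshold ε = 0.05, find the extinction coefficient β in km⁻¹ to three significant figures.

0.377 km⁻¹

β = −ln(0.05) / V = 2.996 / 7.95 = 0.3768 km⁻¹.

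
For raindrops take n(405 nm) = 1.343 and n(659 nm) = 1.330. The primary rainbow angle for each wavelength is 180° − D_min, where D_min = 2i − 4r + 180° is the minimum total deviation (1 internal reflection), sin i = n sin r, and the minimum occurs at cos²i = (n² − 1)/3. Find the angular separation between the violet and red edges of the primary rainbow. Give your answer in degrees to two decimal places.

At 405 nm (n = 1.343): cos²i = 0.26788 → i = 58.830°, r = 39.577°, D_min = 139.354°, rainbow angle = 40.646°.
At 659 nm (n = 1.330): cos²i = 0.25630 → i = 59.585°, r = 40.422°, D_min = 137.484°, rainbow angle = 42.516°.
Angular width = |40.646° − 42.516°| = 1.871°.

1.87°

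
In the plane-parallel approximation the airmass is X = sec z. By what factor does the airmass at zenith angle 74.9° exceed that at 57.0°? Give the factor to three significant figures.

2.09

X(74.9°)/X(57.0°) = sec 74.9° / sec 57.0° = cos 57.0° / cos 74.9° = 0.5446/0.2605 = 2.0907.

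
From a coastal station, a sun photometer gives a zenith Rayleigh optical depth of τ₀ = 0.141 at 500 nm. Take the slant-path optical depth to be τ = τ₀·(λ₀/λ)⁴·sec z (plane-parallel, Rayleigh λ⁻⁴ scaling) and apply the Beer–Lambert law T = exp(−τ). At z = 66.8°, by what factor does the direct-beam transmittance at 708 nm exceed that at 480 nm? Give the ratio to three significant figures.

Airmass: sec 66.8° = 2.5384.
τ(708 nm) = 0.141 × (500/708)⁴ × 2.5384 = 0.141 × 0.2487 × 2.5384 = 0.0890.
τ(480 nm) = 0.141 × (500/480)⁴ × 2.5384 = 0.141 × 1.1774 × 2.5384 = 0.4214.
T(708)/T(480) = exp(τ_B − τ_A) = exp(0.3324) = 1.3943.

1.39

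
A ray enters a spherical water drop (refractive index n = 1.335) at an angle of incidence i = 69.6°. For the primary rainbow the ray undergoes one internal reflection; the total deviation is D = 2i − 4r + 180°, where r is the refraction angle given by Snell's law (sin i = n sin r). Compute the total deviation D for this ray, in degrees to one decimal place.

140.8°

sin r = sin 69.6° / 1.335 = 0.9373/1.335 = 0.7021; r = 44.59°.
D = 2·69.6° − 4·44.59° + 180° = 139.20° − 178.38° + 180° = 140.82°.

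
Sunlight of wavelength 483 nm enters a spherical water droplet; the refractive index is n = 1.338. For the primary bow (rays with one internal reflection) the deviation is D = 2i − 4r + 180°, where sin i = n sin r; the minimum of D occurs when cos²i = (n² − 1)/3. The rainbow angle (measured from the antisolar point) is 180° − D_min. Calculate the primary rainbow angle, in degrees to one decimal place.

cos²i = (1.79024 − 1)/3 = 0.26341; i = arccos(0.51324) = 59.120°.
sin r = sin 59.120°/1.338 = 0.64144; r = 39.899°.
D_min = 2·59.120° − 4·39.899° + 180° = 138.643°.
Rainbow angle = 180° − D_min = 41.357°.

41.4°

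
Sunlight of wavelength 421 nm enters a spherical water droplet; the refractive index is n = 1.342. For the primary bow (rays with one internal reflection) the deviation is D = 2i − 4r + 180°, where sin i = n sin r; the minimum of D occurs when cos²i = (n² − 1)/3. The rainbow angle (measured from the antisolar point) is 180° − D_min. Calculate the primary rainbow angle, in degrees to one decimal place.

40.8°

cos²i = (1.80096 − 1)/3 = 0.26699; i = arccos(0.51671) = 58.888°.
sin r = sin 58.888°/1.342 = 0.63797; r = 39.641°.
D_min = 2·58.888° − 4·39.641° + 180° = 139.213°.
Rainbow angle = 180° − D_min = 40.787°.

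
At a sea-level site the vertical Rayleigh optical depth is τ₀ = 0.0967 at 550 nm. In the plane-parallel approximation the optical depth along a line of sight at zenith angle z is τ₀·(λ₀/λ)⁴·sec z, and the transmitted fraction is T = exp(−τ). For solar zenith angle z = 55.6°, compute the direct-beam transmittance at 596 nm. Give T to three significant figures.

0.883

sec 55.6° = 1.7700.
τ = 0.0967 × (550/596)⁴ × 1.7700 = 0.0967 × 0.7252 × 1.7700 = 0.1241.
T = exp(−0.1241) = 0.8833.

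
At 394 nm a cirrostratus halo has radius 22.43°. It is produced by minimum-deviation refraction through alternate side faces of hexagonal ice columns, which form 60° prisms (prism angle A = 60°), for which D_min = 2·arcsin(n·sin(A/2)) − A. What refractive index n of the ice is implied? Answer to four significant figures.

1.318

Rearranging: n = sin((D_min + A)/2) / sin(A/2).
(D_min + A)/2 = (22.43° + 60°)/2 = 41.215°.
n = sin 41.215° / sin 30° = 0.6589 / 0.5000 = 1.3178.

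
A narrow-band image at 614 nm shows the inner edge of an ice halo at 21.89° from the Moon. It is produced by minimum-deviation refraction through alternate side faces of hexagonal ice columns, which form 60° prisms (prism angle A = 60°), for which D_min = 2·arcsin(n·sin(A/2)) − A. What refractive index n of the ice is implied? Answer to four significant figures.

1.311

Rearranging: n = sin((D_min + A)/2) / sin(A/2).
(D_min + A)/2 = (21.89° + 60°)/2 = 40.945°.
n = sin 40.945° / sin 30° = 0.6553 / 0.5000 = 1.3107.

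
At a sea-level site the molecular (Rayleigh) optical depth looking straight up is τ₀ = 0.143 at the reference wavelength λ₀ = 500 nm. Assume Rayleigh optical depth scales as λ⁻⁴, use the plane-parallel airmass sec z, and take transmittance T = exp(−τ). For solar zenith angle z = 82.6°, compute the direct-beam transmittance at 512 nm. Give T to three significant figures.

0.364

sec 82.6° = 7.7642.
τ = 0.143 × (500/512)⁴ × 7.7642 = 0.143 × 0.9095 × 7.7642 = 1.0098.
T = exp(−1.0098) = 0.3643.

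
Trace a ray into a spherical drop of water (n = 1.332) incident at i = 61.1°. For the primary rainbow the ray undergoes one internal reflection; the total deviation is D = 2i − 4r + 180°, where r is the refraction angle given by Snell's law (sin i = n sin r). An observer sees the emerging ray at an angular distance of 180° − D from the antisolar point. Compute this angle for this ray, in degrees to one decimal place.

sin r = sin 61.1° / 1.332 = 0.8755/1.332 = 0.6573; r = 41.09°.
D = 2·61.1° − 4·41.09° + 180° = 122.20° − 164.36° + 180° = 137.84°.
Angle from antisolar point = 180° − D = 42.16°.

42.2°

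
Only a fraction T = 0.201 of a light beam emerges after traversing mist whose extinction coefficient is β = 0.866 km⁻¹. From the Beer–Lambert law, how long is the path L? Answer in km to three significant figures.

1.85 km

Beer–Lambert: T = exp(−βL) ⇒ L = −ln(T)/β = −ln(0.201)/0.866 = 1.6045/0.866 = 1.853 km.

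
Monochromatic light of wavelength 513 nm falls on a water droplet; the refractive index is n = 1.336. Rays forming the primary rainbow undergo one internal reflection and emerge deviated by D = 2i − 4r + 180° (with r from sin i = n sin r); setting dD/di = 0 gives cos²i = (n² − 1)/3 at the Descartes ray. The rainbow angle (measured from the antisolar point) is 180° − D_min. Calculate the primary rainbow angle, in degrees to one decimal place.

41.6°

cos²i = (1.78490 − 1)/3 = 0.26163; i = arccos(0.51150) = 59.236°.
sin r = sin 59.236°/1.336 = 0.64318; r = 40.029°.
D_min = 2·59.236° − 4·40.029° + 180° = 138.356°.
Rainbow angle = 180° − D_min = 41.644°.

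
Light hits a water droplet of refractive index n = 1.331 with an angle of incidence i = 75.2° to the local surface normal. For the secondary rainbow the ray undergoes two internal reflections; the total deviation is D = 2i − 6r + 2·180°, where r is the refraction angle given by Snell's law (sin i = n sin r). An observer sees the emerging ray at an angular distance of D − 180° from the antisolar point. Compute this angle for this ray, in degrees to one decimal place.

50.9°

sin r = sin 75.2° / 1.331 = 0.9668/1.331 = 0.7264; r = 46.58°.
D = 2·75.2° − 6·46.58° + 2·180° = 150.40° − 279.51° + 360° = 230.89°.
Angle from antisolar point = D − 180° = 50.89°.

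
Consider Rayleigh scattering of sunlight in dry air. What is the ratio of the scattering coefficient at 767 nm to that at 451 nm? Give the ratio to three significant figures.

Rayleigh scattering ∝ λ⁻⁴, so the ratio of coefficients is the inverse fourth power of the wavelength ratio.
σ(767)/σ(451) = (451/767)⁴ = (0.5880)⁴ = 0.1195.

0.120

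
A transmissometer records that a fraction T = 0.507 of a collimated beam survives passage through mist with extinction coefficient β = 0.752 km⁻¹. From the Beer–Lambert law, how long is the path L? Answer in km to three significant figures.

Beer–Lambert: T = exp(−βL) ⇒ L = −ln(T)/β = −ln(0.507)/0.752 = 0.6792/0.752 = 0.9033 km.

0.903 km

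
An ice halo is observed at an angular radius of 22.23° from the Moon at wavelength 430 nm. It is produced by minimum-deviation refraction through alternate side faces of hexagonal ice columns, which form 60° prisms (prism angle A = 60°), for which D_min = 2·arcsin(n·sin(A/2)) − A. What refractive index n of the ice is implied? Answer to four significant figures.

Rearranging: n = sin((D_min + A)/2) / sin(A/2).
(D_min + A)/2 = (22.23° + 60°)/2 = 41.115°.
n = sin 41.115° / sin 30° = 0.6576 / 0.5000 = 1.3151.

1.315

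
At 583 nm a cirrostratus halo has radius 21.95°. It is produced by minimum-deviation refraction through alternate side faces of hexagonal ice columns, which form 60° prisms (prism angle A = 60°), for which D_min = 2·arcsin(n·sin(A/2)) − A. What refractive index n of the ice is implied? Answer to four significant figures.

Rearranging: n = sin((D_min + A)/2) / sin(A/2).
(D_min + A)/2 = (21.95° + 60°)/2 = 40.975°.
n = sin 40.975° / sin 30° = 0.6557 / 0.5000 = 1.3115.

1.311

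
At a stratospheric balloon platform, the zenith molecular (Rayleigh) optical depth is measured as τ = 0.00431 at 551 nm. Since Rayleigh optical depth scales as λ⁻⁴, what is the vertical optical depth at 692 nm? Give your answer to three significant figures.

0.00173

τ(692 nm) = τ(551 nm) × (551/692)⁴ = 0.00431 × (0.7962)⁴ = 0.00431 × 0.4020 = 0.0017.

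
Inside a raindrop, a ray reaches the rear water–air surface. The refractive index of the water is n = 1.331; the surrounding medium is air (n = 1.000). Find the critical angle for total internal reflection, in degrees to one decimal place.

sin θ_c = n_air / n = 1.000 / 1.331 = 0.7513.
θ_c = arcsin(0.7513) = 48.70°.

48.7°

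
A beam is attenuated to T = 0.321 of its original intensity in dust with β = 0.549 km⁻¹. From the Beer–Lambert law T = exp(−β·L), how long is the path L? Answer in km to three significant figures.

Beer–Lambert: T = exp(−βL) ⇒ L = −ln(T)/β = −ln(0.321)/0.549 = 1.1363/0.549 = 2.07 km.

2.07 km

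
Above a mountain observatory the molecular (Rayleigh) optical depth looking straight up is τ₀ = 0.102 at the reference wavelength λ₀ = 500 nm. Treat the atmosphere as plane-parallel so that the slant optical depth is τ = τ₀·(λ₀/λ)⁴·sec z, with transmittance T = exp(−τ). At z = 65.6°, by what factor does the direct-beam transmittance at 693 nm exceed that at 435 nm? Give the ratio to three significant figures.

Airmass: sec 65.6° = 2.4207.
τ(693 nm) = 0.102 × (500/693)⁴ × 2.4207 = 0.102 × 0.2710 × 2.4207 = 0.0669.
τ(435 nm) = 0.102 × (500/435)⁴ × 2.4207 = 0.102 × 1.7455 × 2.4207 = 0.4310.
T(693)/T(435) = exp(τ_B − τ_A) = exp(0.3641) = 1.4392.

1.44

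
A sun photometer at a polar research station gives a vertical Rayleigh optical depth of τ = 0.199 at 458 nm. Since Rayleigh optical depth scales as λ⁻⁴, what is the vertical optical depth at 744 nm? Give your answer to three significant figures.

0.0286

τ(744 nm) = τ(458 nm) × (458/744)⁴ = 0.199 × (0.6156)⁴ = 0.199 × 0.1436 = 0.0286.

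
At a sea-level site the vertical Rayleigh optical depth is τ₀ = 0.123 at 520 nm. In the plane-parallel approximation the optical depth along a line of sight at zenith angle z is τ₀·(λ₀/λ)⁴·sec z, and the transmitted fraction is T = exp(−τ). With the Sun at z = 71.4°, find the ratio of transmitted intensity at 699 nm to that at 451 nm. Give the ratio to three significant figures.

1.76

Airmass: sec 71.4° = 3.1352.
τ(699 nm) = 0.123 × (520/699)⁴ × 3.1352 = 0.123 × 0.3063 × 3.1352 = 0.1181.
τ(451 nm) = 0.123 × (520/451)⁴ × 3.1352 = 0.123 × 1.7673 × 3.1352 = 0.6815.
T(699)/T(451) = exp(τ_B − τ_A) = exp(0.5634) = 1.7567.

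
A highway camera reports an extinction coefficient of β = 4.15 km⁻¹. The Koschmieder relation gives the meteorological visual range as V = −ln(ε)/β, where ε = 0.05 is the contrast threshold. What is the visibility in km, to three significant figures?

0.722 km

V = −ln(0.05) / 4.15 = 2.996 / 4.15 = 0.7219 km.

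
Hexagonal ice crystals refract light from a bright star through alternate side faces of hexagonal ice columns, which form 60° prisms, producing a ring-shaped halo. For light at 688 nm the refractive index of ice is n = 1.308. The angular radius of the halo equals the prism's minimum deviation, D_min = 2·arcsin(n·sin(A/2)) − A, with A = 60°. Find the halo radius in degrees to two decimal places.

21.69°

n·sin(A/2) = 1.308 × sin 30° = 1.308 × 0.5000 = 0.6540.
D_min = 2·arcsin(0.6540) − 60° = 2 × 40.844° − 60° = 21.688°.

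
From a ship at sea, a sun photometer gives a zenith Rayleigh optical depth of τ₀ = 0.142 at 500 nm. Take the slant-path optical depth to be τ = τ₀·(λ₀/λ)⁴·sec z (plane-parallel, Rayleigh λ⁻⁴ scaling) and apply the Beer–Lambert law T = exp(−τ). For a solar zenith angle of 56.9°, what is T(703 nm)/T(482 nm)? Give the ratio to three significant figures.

Airmass: sec 56.9° = 1.8312.
τ(703 nm) = 0.142 × (500/703)⁴ × 1.8312 = 0.142 × 0.2559 × 1.8312 = 0.0665.
τ(482 nm) = 0.142 × (500/482)⁴ × 1.8312 = 0.142 × 1.1580 × 1.8312 = 0.3011.
T(703)/T(482) = exp(τ_B − τ_A) = exp(0.2346) = 1.2644.

1.26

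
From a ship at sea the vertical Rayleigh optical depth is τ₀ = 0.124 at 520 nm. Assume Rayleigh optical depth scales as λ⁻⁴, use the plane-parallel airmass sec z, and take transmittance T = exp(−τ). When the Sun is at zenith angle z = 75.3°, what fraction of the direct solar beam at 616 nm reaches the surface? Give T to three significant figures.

0.780

sec 75.3° = 3.9408.
τ = 0.124 × (520/616)⁴ × 3.9408 = 0.124 × 0.5078 × 3.9408 = 0.2481.
T = exp(−0.2481) = 0.7803.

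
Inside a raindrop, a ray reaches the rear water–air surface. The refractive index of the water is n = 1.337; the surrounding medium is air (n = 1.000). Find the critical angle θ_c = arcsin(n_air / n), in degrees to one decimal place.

48.4°

sin θ_c = n_air / n = 1.000 / 1.337 = 0.7479.
θ_c = arcsin(0.7479) = 48.41°.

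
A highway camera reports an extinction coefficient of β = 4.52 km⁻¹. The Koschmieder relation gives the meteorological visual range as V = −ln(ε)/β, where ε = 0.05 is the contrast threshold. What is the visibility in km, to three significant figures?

0.663 km

V = −ln(0.05) / 4.52 = 2.996 / 4.52 = 0.6628 km.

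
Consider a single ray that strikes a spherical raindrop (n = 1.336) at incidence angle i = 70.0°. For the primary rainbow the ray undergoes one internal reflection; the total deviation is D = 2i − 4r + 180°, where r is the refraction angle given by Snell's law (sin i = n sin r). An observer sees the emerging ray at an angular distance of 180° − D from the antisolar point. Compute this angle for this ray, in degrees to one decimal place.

38.8°

sin r = sin 70.0° / 1.336 = 0.9397/1.336 = 0.7034; r = 44.70°.
D = 2·70.0° − 4·44.70° + 180° = 140.00° − 178.79° + 180° = 141.21°.
Angle from antisolar point = 180° − D = 38.79°.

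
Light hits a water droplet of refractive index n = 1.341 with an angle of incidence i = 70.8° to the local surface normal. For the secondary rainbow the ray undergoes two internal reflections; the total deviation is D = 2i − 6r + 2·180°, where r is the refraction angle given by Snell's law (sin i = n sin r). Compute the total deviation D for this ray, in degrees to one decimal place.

sin r = sin 70.8° / 1.341 = 0.9444/1.341 = 0.7042; r = 44.77°.
D = 2·70.8° − 6·44.77° + 2·180° = 141.60° − 268.61° + 360° = 232.99°.

233.0°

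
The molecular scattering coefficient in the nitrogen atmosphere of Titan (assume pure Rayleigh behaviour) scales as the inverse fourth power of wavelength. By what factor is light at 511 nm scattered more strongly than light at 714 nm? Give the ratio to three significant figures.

3.81

Rayleigh scattering ∝ λ⁻⁴, so the ratio of coefficients is the inverse fourth power of the wavelength ratio.
σ(511)/σ(714) = (714/511)⁴ = (1.3973)⁴ = 3.812.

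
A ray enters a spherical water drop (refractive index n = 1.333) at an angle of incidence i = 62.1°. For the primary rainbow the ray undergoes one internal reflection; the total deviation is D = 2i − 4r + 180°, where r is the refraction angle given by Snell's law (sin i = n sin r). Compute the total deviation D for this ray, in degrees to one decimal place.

138.1°

sin r = sin 62.1° / 1.333 = 0.8838/1.333 = 0.6630; r = 41.53°.
D = 2·62.1° − 4·41.53° + 180° = 124.20° − 166.11° + 180° = 138.09°.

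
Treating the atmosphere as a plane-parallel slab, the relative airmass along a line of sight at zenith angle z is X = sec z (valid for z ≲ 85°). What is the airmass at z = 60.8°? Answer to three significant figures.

2.05

X = sec z = 1/cos 60.8° = 1/0.4879 = 2.0498.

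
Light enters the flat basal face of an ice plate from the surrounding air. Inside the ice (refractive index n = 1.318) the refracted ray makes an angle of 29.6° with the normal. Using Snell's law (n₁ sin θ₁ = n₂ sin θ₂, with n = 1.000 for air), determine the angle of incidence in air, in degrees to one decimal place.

40.6°

Snell: sin θ_i = n · sin θ_r = 1.318 × sin 29.6° = 1.318 × 0.4939 = 0.6510.
θ_i = arcsin(0.6510) = 40.62°.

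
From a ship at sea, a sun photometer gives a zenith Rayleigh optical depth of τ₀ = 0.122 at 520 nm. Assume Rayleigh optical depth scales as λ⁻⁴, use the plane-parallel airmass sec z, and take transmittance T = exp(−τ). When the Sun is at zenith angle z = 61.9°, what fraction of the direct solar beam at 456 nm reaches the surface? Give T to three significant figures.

sec 61.9° = 2.1231.
τ = 0.122 × (520/456)⁴ × 2.1231 = 0.122 × 1.6910 × 2.1231 = 0.4380.
T = exp(−0.4380) = 0.6453.

0.645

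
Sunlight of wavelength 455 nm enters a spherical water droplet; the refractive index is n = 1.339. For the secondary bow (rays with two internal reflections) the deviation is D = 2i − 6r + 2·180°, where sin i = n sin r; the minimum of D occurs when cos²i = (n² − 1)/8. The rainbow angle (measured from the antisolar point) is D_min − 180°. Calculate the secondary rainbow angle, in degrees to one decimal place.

52.5°

cos²i = (1.79292 − 1)/8 = 0.09912; i = arccos(0.31483) = 71.650°.
sin r = sin 71.650°/1.339 = 0.70885; r = 45.141°.
D_min = 2·71.650° − 6·45.141° + 360° = 232.451°.
Rainbow angle = D_min − 180° = 52.451°.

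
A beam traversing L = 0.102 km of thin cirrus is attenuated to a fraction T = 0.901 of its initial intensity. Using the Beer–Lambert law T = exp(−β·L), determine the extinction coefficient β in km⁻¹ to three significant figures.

Beer–Lambert: T = exp(−βL) ⇒ β = −ln(T)/L = −ln(0.901)/0.102 = 0.1043/0.102 = 1.022 km⁻¹.

1.02 km⁻¹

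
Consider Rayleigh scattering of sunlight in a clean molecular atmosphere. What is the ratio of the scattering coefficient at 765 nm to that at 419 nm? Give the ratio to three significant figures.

0.0900

Rayleigh scattering ∝ λ⁻⁴, so the ratio of coefficients is the inverse fourth power of the wavelength ratio.
σ(765)/σ(419) = (419/765)⁴ = (0.5477)⁴ = 0.08999.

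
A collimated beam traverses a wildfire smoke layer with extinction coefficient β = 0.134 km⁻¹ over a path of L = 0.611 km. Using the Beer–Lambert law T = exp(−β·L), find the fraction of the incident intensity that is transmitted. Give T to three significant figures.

τ = β·L = 0.134 × 0.611 = 0.0819.
T = exp(−0.0819) = 0.9214.

0.921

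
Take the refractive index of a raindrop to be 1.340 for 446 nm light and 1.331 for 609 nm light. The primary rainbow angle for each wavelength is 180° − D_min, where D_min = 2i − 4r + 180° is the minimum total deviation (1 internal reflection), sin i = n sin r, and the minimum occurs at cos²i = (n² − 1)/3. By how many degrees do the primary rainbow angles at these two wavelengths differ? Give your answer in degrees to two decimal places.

At 446 nm (n = 1.340): cos²i = 0.26520 → i = 59.004°, r = 39.770°, D_min = 138.929°, rainbow angle = 41.071°.
At 609 nm (n = 1.331): cos²i = 0.25719 → i = 59.527°, r = 40.356°, D_min = 137.630°, rainbow angle = 42.370°.
Angular width = |41.071° − 42.370°| = 1.299°.

1.30°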